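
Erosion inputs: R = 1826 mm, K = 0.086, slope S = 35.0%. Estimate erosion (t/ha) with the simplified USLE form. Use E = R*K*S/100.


Formula: E = R * K * S / 100  (simplified USLE)
R * K = 1826 * 0.086 = 157.036
E = 157.036 * 35.0 / 100 = 54.96 t/ha

54.96


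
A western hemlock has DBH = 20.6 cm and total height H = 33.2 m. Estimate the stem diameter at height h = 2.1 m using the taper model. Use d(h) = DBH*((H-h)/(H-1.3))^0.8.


Taper: d(h) = DBH * ((H - h) / (H - 1.3))^0.8
Numerator = H - h = 33.2 - 2.1 = 31.1 m
Denominator = H - 1.3 = 33.2 - 1.3 = 31.9 m
Ratio = 31.1 / 31.9 = 0.97492
d = 20.6 * 0.97492^0.8 = 20.2 cm

20.2


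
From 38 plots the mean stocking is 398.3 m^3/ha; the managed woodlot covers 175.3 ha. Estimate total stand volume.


Formula: Total Volume = Mean Volume per ha * Total Area
Total Volume = 398.3 m^3/ha * 175.3 ha
Total Volume = 69822 m^3

69822


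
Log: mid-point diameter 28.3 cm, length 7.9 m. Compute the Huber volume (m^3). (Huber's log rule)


Huber: V = Am * L,  Am = pi*(Dm/200)^2
Am = pi*(28.3/200)^2 = 0.062902 m^2
V = 0.062902*7.9 = 0.4969 m^3

0.4969


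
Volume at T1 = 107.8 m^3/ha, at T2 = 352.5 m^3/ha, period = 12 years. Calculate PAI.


Formula: PAI = (V_T2 - V_T1) / (T2 - T1)
Volume increment = 352.5 - 107.8 = 244.7 m^3/ha
PAI = 244.7 / 12 = 20.39 m^3/ha/year

20.39


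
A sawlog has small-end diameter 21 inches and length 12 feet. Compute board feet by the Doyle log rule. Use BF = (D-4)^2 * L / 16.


Doyle: BF = (D - 4)^2 * L / 16
Adjusted diameter = 21 - 4 = 17 in
(D-4)^2 = 17^2 = 289
BF = 289 * 12 / 16 = 217 BF

217


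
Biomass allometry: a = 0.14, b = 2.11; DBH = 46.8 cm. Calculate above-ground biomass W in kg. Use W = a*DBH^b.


Formula: W = a * DBH^b  (allometric power law)
DBH^b = 46.8^2.11 = 3343.6341
W = 0.14 * 3343.6341 = 468.1 kg

468.1


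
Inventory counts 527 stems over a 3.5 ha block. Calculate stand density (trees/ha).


Formula: Stand Density = N_trees / Area_ha
Density = 527 trees / 3.5 ha
Density = 151 trees/ha

151


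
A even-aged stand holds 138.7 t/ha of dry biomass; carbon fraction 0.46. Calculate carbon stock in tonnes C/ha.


Formula: Carbon Stock = Biomass * Carbon Fraction
C = 138.7 t/ha * 0.46
C = 63.8 t C/ha

63.8


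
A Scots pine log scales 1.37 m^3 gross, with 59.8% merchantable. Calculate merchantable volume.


Formula: MV = V_total * (merchantable_pct / 100)
Merchantable fraction = 59.8% / 100 = 0.598
MV = 1.37 m^3 * 0.598 = 0.819 m^3

0.819


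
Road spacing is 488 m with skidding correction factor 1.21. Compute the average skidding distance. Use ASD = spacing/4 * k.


Formula: ASD = (spacing / 4) * correction
Uncorrected distance = spacing / 4 = 488 / 4 = 122 m
ASD = 122 * 1.21 = 148 m

148


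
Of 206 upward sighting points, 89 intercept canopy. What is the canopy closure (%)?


Formula: Canopy closure = covered points / total points * 100
Closure = 89 / 206 * 100
Closure = 0.432 * 100 = 43.2%

43.2


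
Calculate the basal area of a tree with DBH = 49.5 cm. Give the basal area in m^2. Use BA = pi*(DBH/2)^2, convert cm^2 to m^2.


Formula: BA = pi * (DBH/2)^2 / 10000  (cm^2 to m^2)
Radius = DBH/2 = 49.5/2 = 24.75 cm
BA = pi * 24.75^2 / 10000
   = 1924.4218 cm^2 / 10000
   = 0.1924 m^2

0.1924


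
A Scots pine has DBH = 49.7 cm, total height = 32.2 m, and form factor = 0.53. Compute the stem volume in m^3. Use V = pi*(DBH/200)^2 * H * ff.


Formula: V = pi * (DBH/200)^2 * H * ff
Radius = DBH/200 = 49.7/200 = 0.2485 m
Radius^2 = 0.2485^2 = 0.06175225 m^2
V = pi * 0.06175225 * 32.2 * 0.53
V = 3.311 m^3

3.311


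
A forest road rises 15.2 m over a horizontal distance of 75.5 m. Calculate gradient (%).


Formula: Gradient = rise / run * 100
Gradient = 15.2 / 75.5 * 100 = 20.1%

20.1


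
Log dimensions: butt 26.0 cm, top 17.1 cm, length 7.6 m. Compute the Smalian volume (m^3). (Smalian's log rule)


Smalian: V = (A1 + A2)/2 * L,  A = pi*(D/200)^2
A1 = pi*(26.0/200)^2 = 0.053093 m^2
A2 = pi*(17.1/200)^2 = 0.022966 m^2
V = (0.053093+0.022966)/2*7.6 = 0.289 m^3

0.289


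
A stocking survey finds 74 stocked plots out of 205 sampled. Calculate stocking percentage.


Formula: Stocking % = stocked plots / total plots * 100
Stocking = 74 / 205 * 100
Stocking = 0.361 * 100 = 36.1%

36.1


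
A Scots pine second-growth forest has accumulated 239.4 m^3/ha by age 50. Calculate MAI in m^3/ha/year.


Formula: MAI = Total Volume / Stand Age
MAI = 239.4 m^3/ha / 50 years
MAI = 4.79 m^3/ha/year

4.79


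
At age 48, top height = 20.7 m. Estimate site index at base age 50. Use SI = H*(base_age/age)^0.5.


Formula: SI = H_dom * (base_age / age)^0.5
Age ratio = 50 / 48 = 1.04167
sqrt(age_ratio) = 1.02062
SI = 20.7 * 1.02062 = 21.1 m

21.1


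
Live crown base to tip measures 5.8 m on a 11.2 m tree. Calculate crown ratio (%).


Formula: Crown Ratio = (Crown Length / Total Height) * 100
CR = (5.8 m / 11.2 m) * 100
CR = 0.5179 * 100 = 51.8%

51.8


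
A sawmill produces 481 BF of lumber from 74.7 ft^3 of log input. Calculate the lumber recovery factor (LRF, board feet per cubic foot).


Formula: LRF = Lumber Output (BF) / Log Input (ft^3)
LRF = 481 BF / 74.7 ft^3
LRF = 6.44 BF/ft^3

6.44


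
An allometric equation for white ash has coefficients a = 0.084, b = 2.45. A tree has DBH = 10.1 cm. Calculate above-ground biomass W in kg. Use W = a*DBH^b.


Formula: W = a * DBH^b  (allometric power law)
DBH^b = 10.1^2.45 = 288.7935
W = 0.084 * 288.7935 = 24.3 kg

24.3


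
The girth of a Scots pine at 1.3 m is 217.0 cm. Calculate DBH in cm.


Formula: DBH = C / pi
DBH = 217.0 / pi
pi = 3.14159...
DBH = 69.1 cm

69.1


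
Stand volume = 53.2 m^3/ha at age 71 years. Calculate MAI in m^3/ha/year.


Formula: MAI = Total Volume / Stand Age
MAI = 53.2 m^3/ha / 71 years
MAI = 0.75 m^3/ha/year

0.75


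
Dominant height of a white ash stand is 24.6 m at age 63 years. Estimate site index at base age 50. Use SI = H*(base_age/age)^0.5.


Formula: SI = H_dom * (base_age / age)^0.5
Age ratio = 50 / 63 = 0.79365
sqrt(age_ratio) = 0.89087
SI = 24.6 * 0.89087 = 21.9 m

21.9


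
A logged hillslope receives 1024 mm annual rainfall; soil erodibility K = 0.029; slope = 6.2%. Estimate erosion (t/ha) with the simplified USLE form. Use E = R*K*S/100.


Formula: E = R * K * S / 100  (simplified USLE)
R * K = 1024 * 0.029 = 29.696
E = 29.696 * 6.2 / 100 = 1.84 t/ha

1.84


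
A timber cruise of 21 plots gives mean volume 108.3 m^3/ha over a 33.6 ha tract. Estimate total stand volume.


Formula: Total Volume = Mean Volume per ha * Total Area
Total Volume = 108.3 m^3/ha * 33.6 ha
Total Volume = 3639 m^3

3639


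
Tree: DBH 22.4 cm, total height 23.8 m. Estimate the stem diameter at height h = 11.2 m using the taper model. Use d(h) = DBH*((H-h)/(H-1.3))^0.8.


Taper: d(h) = DBH * ((H - h) / (H - 1.3))^0.8
Numerator = H - h = 23.8 - 11.2 = 12.6 m
Denominator = H - 1.3 = 23.8 - 1.3 = 22.5 m
Ratio = 12.6 / 22.5 = 0.56
d = 22.4 * 0.56^0.8 = 14.1 cm

14.1


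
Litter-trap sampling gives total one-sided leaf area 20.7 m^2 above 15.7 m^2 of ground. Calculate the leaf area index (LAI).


Formula: LAI = total leaf area / ground area  (dimensionless)
LAI = 20.7 m^2 / 15.7 m^2
LAI = 1.32

1.32


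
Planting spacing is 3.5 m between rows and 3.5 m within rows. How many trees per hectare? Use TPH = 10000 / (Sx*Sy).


Formula: TPH = 10000 m^2/ha / (spacing_x * spacing_y)
Area per tree = 3.5 m * 3.5 m = 12.25 m^2
TPH = 10000 / 12.25 = 816 trees/ha

816


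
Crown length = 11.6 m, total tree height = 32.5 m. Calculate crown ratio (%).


Formula: Crown Ratio = (Crown Length / Total Height) * 100
CR = (11.6 m / 32.5 m) * 100
CR = 0.3569 * 100 = 35.7%

35.7


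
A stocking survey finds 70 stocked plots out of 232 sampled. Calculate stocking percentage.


Formula: Stocking % = stocked plots / total plots * 100
Stocking = 70 / 232 * 100
Stocking = 0.3017 * 100 = 30.2%

30.2


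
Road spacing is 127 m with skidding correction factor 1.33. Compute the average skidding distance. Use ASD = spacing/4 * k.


Formula: ASD = (spacing / 4) * correction
Uncorrected distance = spacing / 4 = 127 / 4 = 31.75 m
ASD = 31.75 * 1.33 = 42 m

42


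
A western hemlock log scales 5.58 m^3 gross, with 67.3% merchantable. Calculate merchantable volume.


Formula: MV = V_total * (merchantable_pct / 100)
Merchantable fraction = 67.3% / 100 = 0.673
MV = 5.58 m^3 * 0.673 = 3.755 m^3

3.755


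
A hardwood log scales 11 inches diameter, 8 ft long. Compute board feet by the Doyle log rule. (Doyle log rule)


Doyle: BF = (D - 4)^2 * L / 16
Adjusted diameter = 11 - 4 = 7 in
(D-4)^2 = 7^2 = 49
BF = 49 * 8 / 16 = 25 BF

25


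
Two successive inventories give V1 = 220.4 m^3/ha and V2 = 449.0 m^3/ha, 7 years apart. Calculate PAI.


Formula: PAI = (V_T2 - V_T1) / (T2 - T1)
Volume increment = 449.0 - 220.4 = 228.6 m^3/ha
PAI = 228.6 / 7 = 32.66 m^3/ha/year

32.66


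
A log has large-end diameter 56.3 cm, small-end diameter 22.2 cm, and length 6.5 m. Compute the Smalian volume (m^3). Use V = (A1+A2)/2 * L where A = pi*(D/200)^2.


Smalian: V = (A1 + A2)/2 * L,  A = pi*(D/200)^2
A1 = pi*(56.3/200)^2 = 0.248947 m^2
A2 = pi*(22.2/200)^2 = 0.038708 m^2
V = (0.248947+0.038708)/2*6.5 = 0.9349 m^3

0.9349


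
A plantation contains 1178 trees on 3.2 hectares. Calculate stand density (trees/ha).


Formula: Stand Density = N_trees / Area_ha
Density = 1178 trees / 3.2 ha
Density = 368 trees/ha

368


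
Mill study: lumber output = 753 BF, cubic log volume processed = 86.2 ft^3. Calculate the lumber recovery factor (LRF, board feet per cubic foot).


Formula: LRF = Lumber Output (BF) / Log Input (ft^3)
LRF = 753 BF / 86.2 ft^3
LRF = 8.74 BF/ft^3

8.74


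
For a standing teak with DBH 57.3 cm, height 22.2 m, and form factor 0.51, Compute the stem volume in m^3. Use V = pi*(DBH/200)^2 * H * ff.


Formula: V = pi * (DBH/200)^2 * H * ff
Radius = DBH/200 = 57.3/200 = 0.2865 m
Radius^2 = 0.2865^2 = 0.08208225 m^2
V = pi * 0.08208225 * 22.2 * 0.51
V = 2.92 m^3

2.92


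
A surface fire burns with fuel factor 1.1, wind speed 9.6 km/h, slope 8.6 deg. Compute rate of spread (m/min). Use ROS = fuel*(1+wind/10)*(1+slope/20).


Formula: ROS = fuel * (1 + wind/10) * (1 + slope/20)
Wind factor = 1 + 9.6/10 = 1.96
Slope factor = 1 + 8.6/20 = 1.43
ROS = 1.1 * 1.96 * 1.43 = 3.08 m/min

3.08


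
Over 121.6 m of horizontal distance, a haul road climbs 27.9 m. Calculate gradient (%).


Formula: Gradient = rise / run * 100
Gradient = 27.9 / 121.6 * 100 = 22.9%

22.9


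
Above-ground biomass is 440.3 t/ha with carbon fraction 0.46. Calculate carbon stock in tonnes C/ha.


Formula: Carbon Stock = Biomass * Carbon Fraction
C = 440.3 t/ha * 0.46
C = 202.5 t C/ha

202.5


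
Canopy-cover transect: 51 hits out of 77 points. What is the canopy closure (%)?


Formula: Canopy closure = covered points / total points * 100
Closure = 51 / 77 * 100
Closure = 0.6623 * 100 = 66.2%

66.2


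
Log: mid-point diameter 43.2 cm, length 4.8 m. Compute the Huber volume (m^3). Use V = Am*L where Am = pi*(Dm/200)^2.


Huber: V = Am * L,  Am = pi*(Dm/200)^2
Am = pi*(43.2/200)^2 = 0.146574 m^2
V = 0.146574*4.8 = 0.7036 m^3

0.7036


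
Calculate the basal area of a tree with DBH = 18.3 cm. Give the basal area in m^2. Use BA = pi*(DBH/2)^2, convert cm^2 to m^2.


Formula: BA = pi * (DBH/2)^2 / 10000  (cm^2 to m^2)
Radius = DBH/2 = 18.3/2 = 9.15 cm
BA = pi * 9.15^2 / 10000
   = 263.022 cm^2 / 10000
   = 0.0263 m^2

0.0263


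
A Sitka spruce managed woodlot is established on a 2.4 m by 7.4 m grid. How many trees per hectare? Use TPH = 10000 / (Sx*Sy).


Formula: TPH = 10000 m^2/ha / (spacing_x * spacing_y)
Area per tree = 2.4 m * 7.4 m = 17.76 m^2
TPH = 10000 / 17.76 = 563 trees/ha

563


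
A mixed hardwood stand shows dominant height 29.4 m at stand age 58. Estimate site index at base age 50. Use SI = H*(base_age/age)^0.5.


Formula: SI = H_dom * (base_age / age)^0.5
Age ratio = 50 / 58 = 0.86207
sqrt(age_ratio) = 0.92848
SI = 29.4 * 0.92848 = 27.3 m

27.3


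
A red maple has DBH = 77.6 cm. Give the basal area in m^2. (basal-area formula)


Formula: BA = pi * (DBH/2)^2 / 10000  (cm^2 to m^2)
Radius = DBH/2 = 77.6/2 = 38.8 cm
BA = pi * 38.8^2 / 10000
   = 4729.4792 cm^2 / 10000
   = 0.4729 m^2

0.4729


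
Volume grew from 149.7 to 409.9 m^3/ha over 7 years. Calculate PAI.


Formula: PAI = (V_T2 - V_T1) / (T2 - T1)
Volume increment = 409.9 - 149.7 = 260.2 m^3/ha
PAI = 260.2 / 7 = 37.17 m^3/ha/year

37.17


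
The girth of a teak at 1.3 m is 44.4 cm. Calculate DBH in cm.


Formula: DBH = C / pi
DBH = 44.4 / pi
pi = 3.14159...
DBH = 14.1 cm

14.1


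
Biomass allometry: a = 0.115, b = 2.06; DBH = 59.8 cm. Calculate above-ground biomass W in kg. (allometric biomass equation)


Formula: W = a * DBH^b  (allometric power law)
DBH^b = 59.8^2.06 = 4570.9286
W = 0.115 * 4570.9286 = 525.7 kg

525.7


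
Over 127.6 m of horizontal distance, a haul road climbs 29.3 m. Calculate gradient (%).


Formula: Gradient = rise / run * 100
Gradient = 29.3 / 127.6 * 100 = 23.0%

23.0


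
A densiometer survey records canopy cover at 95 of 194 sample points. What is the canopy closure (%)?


Formula: Canopy closure = covered points / total points * 100
Closure = 95 / 194 * 100
Closure = 0.4897 * 100 = 49.0%

49.0


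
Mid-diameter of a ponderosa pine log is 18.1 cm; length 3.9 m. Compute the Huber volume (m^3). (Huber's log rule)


Huber: V = Am * L,  Am = pi*(Dm/200)^2
Am = pi*(18.1/200)^2 = 0.02573 m^2
V = 0.02573*3.9 = 0.1003 m^3

0.1003


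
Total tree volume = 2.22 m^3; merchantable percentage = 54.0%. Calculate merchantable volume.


Formula: MV = V_total * (merchantable_pct / 100)
Merchantable fraction = 54.0% / 100 = 0.54
MV = 2.22 m^3 * 0.54 = 1.199 m^3

1.199


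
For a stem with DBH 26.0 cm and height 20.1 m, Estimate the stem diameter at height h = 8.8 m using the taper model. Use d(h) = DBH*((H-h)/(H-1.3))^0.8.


Taper: d(h) = DBH * ((H - h) / (H - 1.3))^0.8
Numerator = H - h = 20.1 - 8.8 = 11.3 m
Denominator = H - 1.3 = 20.1 - 1.3 = 18.8 m
Ratio = 11.3 / 18.8 = 0.60106
d = 26.0 * 0.60106^0.8 = 17.3 cm

17.3


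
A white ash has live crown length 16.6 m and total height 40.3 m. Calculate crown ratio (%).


Formula: Crown Ratio = (Crown Length / Total Height) * 100
CR = (16.6 m / 40.3 m) * 100
CR = 0.4119 * 100 = 41.2%

41.2


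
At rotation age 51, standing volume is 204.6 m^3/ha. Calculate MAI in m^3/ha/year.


Formula: MAI = Total Volume / Stand Age
MAI = 204.6 m^3/ha / 51 years
MAI = 4.01 m^3/ha/year

4.01


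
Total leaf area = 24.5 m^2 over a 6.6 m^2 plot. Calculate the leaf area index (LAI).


Formula: LAI = total leaf area / ground area  (dimensionless)
LAI = 24.5 m^2 / 6.6 m^2
LAI = 3.71

3.71


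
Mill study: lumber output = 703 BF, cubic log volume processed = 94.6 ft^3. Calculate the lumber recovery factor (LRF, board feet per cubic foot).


Formula: LRF = Lumber Output (BF) / Log Input (ft^3)
LRF = 703 BF / 94.6 ft^3
LRF = 7.43 BF/ft^3

7.43


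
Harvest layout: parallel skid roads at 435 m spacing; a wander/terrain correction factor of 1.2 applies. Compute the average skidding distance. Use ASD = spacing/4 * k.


Formula: ASD = (spacing / 4) * correction
Uncorrected distance = spacing / 4 = 435 / 4 = 108.75 m
ASD = 108.75 * 1.2 = 131 m

131


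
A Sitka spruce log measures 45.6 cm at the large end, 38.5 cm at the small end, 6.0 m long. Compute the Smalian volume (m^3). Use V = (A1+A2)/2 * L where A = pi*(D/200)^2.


Smalian: V = (A1 + A2)/2 * L,  A = pi*(D/200)^2
A1 = pi*(45.6/200)^2 = 0.163313 m^2
A2 = pi*(38.5/200)^2 = 0.116416 m^2
V = (0.163313+0.116416)/2*6.0 = 0.8392 m^3

0.8392


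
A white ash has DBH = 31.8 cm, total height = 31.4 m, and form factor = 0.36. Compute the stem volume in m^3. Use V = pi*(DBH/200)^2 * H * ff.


Formula: V = pi * (DBH/200)^2 * H * ff
Radius = DBH/200 = 31.8/200 = 0.159 m
Radius^2 = 0.159^2 = 0.025281 m^2
V = pi * 0.025281 * 31.4 * 0.36
V = 0.898 m^3

0.898


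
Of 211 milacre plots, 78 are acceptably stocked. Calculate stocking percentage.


Formula: Stocking % = stocked plots / total plots * 100
Stocking = 78 / 211 * 100
Stocking = 0.3697 * 100 = 37.0%

37.0


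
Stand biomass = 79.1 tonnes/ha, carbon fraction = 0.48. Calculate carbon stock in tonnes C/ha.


Formula: Carbon Stock = Biomass * Carbon Fraction
C = 79.1 t/ha * 0.48
C = 38.0 t C/ha

38.0


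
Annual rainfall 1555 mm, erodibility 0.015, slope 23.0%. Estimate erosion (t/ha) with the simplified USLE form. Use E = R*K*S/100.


Formula: E = R * K * S / 100  (simplified USLE)
R * K = 1555 * 0.015 = 23.325
E = 23.325 * 23.0 / 100 = 5.36 t/ha

5.36


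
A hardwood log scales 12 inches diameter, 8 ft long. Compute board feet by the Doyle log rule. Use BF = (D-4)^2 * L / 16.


Doyle: BF = (D - 4)^2 * L / 16
Adjusted diameter = 12 - 4 = 8 in
(D-4)^2 = 8^2 = 64
BF = 64 * 8 / 16 = 32 BF

32


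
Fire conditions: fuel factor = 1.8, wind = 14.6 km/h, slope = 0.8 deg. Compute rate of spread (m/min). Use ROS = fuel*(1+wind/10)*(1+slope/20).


Formula: ROS = fuel * (1 + wind/10) * (1 + slope/20)
Wind factor = 1 + 14.6/10 = 2.46
Slope factor = 1 + 0.8/20 = 1.04
ROS = 1.8 * 2.46 * 1.04 = 4.61 m/min

4.61


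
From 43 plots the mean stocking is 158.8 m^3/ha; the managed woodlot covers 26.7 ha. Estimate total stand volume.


Formula: Total Volume = Mean Volume per ha * Total Area
Total Volume = 158.8 m^3/ha * 26.7 ha
Total Volume = 4240 m^3

4240


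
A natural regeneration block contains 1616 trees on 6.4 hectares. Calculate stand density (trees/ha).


Formula: Stand Density = N_trees / Area_ha
Density = 1616 trees / 6.4 ha
Density = 253 trees/ha

253


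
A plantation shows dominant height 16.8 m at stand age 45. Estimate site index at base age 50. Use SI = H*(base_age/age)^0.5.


Formula: SI = H_dom * (base_age / age)^0.5
Age ratio = 50 / 45 = 1.11111
sqrt(age_ratio) = 1.05409
SI = 16.8 * 1.05409 = 17.7 m

17.7


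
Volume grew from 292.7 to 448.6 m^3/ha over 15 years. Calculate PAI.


Formula: PAI = (V_T2 - V_T1) / (T2 - T1)
Volume increment = 448.6 - 292.7 = 155.9 m^3/ha
PAI = 155.9 / 15 = 10.39 m^3/ha/year

10.39


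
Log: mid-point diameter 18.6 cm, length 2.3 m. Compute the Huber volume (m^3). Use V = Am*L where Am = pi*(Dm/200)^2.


Huber: V = Am * L,  Am = pi*(Dm/200)^2
Am = pi*(18.6/200)^2 = 0.027172 m^2
V = 0.027172*2.3 = 0.0625 m^3

0.0625


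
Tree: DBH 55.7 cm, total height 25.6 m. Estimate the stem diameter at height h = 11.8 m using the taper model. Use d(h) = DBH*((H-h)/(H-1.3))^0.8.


Taper: d(h) = DBH * ((H - h) / (H - 1.3))^0.8
Numerator = H - h = 25.6 - 11.8 = 13.8 m
Denominator = H - 1.3 = 25.6 - 1.3 = 24.3 m
Ratio = 13.8 / 24.3 = 0.5679
d = 55.7 * 0.5679^0.8 = 35.4 cm

35.4


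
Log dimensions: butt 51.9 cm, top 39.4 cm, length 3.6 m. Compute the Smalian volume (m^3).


Smalian: V = (A1 + A2)/2 * L,  A = pi*(D/200)^2
A1 = pi*(51.9/200)^2 = 0.211556 m^2
A2 = pi*(39.4/200)^2 = 0.121922 m^2
V = (0.211556+0.121922)/2*3.6 = 0.6003 m^3

0.6003


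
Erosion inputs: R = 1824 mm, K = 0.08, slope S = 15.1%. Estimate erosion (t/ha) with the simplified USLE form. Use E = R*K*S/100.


Formula: E = R * K * S / 100  (simplified USLE)
R * K = 1824 * 0.08 = 145.92
E = 145.92 * 15.1 / 100 = 22.03 t/ha

22.03


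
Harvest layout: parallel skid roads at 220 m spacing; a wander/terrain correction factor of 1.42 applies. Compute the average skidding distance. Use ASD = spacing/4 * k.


Formula: ASD = (spacing / 4) * correction
Uncorrected distance = spacing / 4 = 220 / 4 = 55 m
ASD = 55 * 1.42 = 78 m

78


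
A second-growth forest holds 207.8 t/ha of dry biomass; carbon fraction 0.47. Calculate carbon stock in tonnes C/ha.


Formula: Carbon Stock = Biomass * Carbon Fraction
C = 207.8 t/ha * 0.47
C = 97.7 t C/ha

97.7


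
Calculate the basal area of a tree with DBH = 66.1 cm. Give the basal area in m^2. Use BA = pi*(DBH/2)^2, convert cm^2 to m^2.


Formula: BA = pi * (DBH/2)^2 / 10000  (cm^2 to m^2)
Radius = DBH/2 = 66.1/2 = 33.05 cm
BA = pi * 33.05^2 / 10000
   = 3431.5695 cm^2 / 10000
   = 0.3432 m^2

0.3432


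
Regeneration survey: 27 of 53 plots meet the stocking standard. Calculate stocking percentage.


Formula: Stocking % = stocked plots / total plots * 100
Stocking = 27 / 53 * 100
Stocking = 0.5094 * 100 = 50.9%

50.9


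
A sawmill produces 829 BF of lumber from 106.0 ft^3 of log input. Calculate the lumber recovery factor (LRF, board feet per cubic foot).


Formula: LRF = Lumber Output (BF) / Log Input (ft^3)
LRF = 829 BF / 106.0 ft^3
LRF = 7.82 BF/ft^3

7.82


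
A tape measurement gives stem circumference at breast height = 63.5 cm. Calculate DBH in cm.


Formula: DBH = C / pi
DBH = 63.5 / pi
pi = 3.14159...
DBH = 20.2 cm

20.2


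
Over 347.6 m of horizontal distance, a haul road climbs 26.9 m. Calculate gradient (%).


Formula: Gradient = rise / run * 100
Gradient = 26.9 / 347.6 * 100 = 7.7%

7.7


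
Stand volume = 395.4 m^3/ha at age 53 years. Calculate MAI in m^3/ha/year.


Formula: MAI = Total Volume / Stand Age
MAI = 395.4 m^3/ha / 53 years
MAI = 7.46 m^3/ha/year

7.46


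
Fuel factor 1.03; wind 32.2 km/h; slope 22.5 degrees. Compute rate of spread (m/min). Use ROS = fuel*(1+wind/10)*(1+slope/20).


Formula: ROS = fuel * (1 + wind/10) * (1 + slope/20)
Wind factor = 1 + 32.2/10 = 4.22
Slope factor = 1 + 22.5/20 = 2.125
ROS = 1.03 * 4.22 * 2.125 = 9.24 m/min

9.24


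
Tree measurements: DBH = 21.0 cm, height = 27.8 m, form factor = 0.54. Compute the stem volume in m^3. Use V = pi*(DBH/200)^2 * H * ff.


Formula: V = pi * (DBH/200)^2 * H * ff
Radius = DBH/200 = 21.0/200 = 0.105 m
Radius^2 = 0.105^2 = 0.011025 m^2
V = pi * 0.011025 * 27.8 * 0.54
V = 0.52 m^3

0.52


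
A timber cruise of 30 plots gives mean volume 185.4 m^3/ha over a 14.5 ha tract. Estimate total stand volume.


Formula: Total Volume = Mean Volume per ha * Total Area
Total Volume = 185.4 m^3/ha * 14.5 ha
Total Volume = 2688 m^3

2688


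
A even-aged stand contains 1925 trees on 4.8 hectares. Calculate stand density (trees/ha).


Formula: Stand Density = N_trees / Area_ha
Density = 1925 trees / 4.8 ha
Density = 401 trees/ha

401


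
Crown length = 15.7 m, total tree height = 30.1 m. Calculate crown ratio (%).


Formula: Crown Ratio = (Crown Length / Total Height) * 100
CR = (15.7 m / 30.1 m) * 100
CR = 0.5216 * 100 = 52.2%

52.2


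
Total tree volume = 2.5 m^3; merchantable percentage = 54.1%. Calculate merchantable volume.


Formula: MV = V_total * (merchantable_pct / 100)
Merchantable fraction = 54.1% / 100 = 0.541
MV = 2.5 m^3 * 0.541 = 1.353 m^3

1.353


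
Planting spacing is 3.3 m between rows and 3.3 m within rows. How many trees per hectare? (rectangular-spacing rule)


Formula: TPH = 10000 m^2/ha / (spacing_x * spacing_y)
Area per tree = 3.3 m * 3.3 m = 10.89 m^2
TPH = 10000 / 10.89 = 918 trees/ha

918


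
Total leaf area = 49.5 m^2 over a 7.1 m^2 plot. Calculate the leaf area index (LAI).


Formula: LAI = total leaf area / ground area  (dimensionless)
LAI = 49.5 m^2 / 7.1 m^2
LAI = 6.97

6.97


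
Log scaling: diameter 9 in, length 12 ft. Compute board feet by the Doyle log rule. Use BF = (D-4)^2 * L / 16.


Doyle: BF = (D - 4)^2 * L / 16
Adjusted diameter = 9 - 4 = 5 in
(D-4)^2 = 5^2 = 25
BF = 25 * 12 / 16 = 19 BF

19


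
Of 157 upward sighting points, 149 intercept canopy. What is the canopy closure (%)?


Formula: Canopy closure = covered points / total points * 100
Closure = 149 / 157 * 100
Closure = 0.949 * 100 = 94.9%

94.9


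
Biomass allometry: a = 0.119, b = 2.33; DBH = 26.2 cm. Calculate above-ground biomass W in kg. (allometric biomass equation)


Formula: W = a * DBH^b  (allometric power law)
DBH^b = 26.2^2.33 = 2016.7033
W = 0.119 * 2016.7033 = 240.0 kg

240.0


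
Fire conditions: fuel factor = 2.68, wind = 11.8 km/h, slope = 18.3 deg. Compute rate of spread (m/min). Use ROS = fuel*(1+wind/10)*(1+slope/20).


Formula: ROS = fuel * (1 + wind/10) * (1 + slope/20)
Wind factor = 1 + 11.8/10 = 2.18
Slope factor = 1 + 18.3/20 = 1.915
ROS = 2.68 * 2.18 * 1.915 = 11.19 m/min

11.19


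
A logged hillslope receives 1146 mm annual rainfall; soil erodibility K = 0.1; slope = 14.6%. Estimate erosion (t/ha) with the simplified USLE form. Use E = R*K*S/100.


Formula: E = R * K * S / 100  (simplified USLE)
R * K = 1146 * 0.1 = 114.6
E = 114.6 * 14.6 / 100 = 16.73 t/ha

16.73


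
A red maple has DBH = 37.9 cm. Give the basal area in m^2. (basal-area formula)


Formula: BA = pi * (DBH/2)^2 / 10000  (cm^2 to m^2)
Radius = DBH/2 = 37.9/2 = 18.95 cm
BA = pi * 18.95^2 / 10000
   = 1128.1538 cm^2 / 10000
   = 0.1128 m^2

0.1128


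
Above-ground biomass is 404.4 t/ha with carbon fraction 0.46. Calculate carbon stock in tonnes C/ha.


Formula: Carbon Stock = Biomass * Carbon Fraction
C = 404.4 t/ha * 0.46
C = 186.0 t C/ha

186.0


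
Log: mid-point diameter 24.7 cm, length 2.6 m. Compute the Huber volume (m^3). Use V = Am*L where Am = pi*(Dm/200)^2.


Huber: V = Am * L,  Am = pi*(Dm/200)^2
Am = pi*(24.7/200)^2 = 0.047916 m^2
V = 0.047916*2.6 = 0.1246 m^3

0.1246


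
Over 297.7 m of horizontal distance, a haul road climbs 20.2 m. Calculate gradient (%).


Formula: Gradient = rise / run * 100
Gradient = 20.2 / 297.7 * 100 = 6.8%

6.8


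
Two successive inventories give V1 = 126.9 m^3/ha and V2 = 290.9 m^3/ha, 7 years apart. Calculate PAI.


Formula: PAI = (V_T2 - V_T1) / (T2 - T1)
Volume increment = 290.9 - 126.9 = 164.0 m^3/ha
PAI = 164.0 / 7 = 23.43 m^3/ha/year

23.43


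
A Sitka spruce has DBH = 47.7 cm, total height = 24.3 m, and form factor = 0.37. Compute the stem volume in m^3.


Formula: V = pi * (DBH/200)^2 * H * ff
Radius = DBH/200 = 47.7/200 = 0.2385 m
Radius^2 = 0.2385^2 = 0.05688225 m^2
V = pi * 0.05688225 * 24.3 * 0.37
V = 1.607 m^3

1.607


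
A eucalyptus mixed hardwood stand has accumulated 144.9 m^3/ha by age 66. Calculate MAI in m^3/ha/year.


Formula: MAI = Total Volume / Stand Age
MAI = 144.9 m^3/ha / 66 years
MAI = 2.2 m^3/ha/year

2.2


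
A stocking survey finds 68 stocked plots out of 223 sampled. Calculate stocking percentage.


Formula: Stocking % = stocked plots / total plots * 100
Stocking = 68 / 223 * 100
Stocking = 0.3049 * 100 = 30.5%

30.5


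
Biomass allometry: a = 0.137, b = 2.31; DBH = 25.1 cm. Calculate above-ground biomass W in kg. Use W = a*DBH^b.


Formula: W = a * DBH^b  (allometric power law)
DBH^b = 25.1^2.31 = 1710.9854
W = 0.137 * 1710.9854 = 234.4 kg

234.4


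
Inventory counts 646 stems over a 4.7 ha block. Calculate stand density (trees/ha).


Formula: Stand Density = N_trees / Area_ha
Density = 646 trees / 4.7 ha
Density = 137 trees/ha

137


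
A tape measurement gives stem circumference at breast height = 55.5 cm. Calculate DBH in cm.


Formula: DBH = C / pi
DBH = 55.5 / pi
pi = 3.14159...
DBH = 17.7 cm

17.7


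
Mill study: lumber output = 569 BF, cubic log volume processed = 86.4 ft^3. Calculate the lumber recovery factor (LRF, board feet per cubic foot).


Formula: LRF = Lumber Output (BF) / Log Input (ft^3)
LRF = 569 BF / 86.4 ft^3
LRF = 6.59 BF/ft^3

6.59


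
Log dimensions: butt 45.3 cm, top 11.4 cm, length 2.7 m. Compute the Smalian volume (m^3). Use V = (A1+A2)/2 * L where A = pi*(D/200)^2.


Smalian: V = (A1 + A2)/2 * L,  A = pi*(D/200)^2
A1 = pi*(45.3/200)^2 = 0.161171 m^2
A2 = pi*(11.4/200)^2 = 0.010207 m^2
V = (0.161171+0.010207)/2*2.7 = 0.2314 m^3

0.2314


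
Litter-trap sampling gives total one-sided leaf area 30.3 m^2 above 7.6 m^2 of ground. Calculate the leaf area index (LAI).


Formula: LAI = total leaf area / ground area  (dimensionless)
LAI = 30.3 m^2 / 7.6 m^2
LAI = 3.99

3.99


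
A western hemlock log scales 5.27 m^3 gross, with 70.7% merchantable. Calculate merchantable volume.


Formula: MV = V_total * (merchantable_pct / 100)
Merchantable fraction = 70.7% / 100 = 0.707
MV = 5.27 m^3 * 0.707 = 3.726 m^3

3.726


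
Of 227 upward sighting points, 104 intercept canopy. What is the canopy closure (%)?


Formula: Canopy closure = covered points / total points * 100
Closure = 104 / 227 * 100
Closure = 0.4581 * 100 = 45.8%

45.8


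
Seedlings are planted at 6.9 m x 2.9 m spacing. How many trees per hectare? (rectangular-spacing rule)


Formula: TPH = 10000 m^2/ha / (spacing_x * spacing_y)
Area per tree = 6.9 m * 2.9 m = 20.01 m^2
TPH = 10000 / 20.01 = 500 trees/ha

500


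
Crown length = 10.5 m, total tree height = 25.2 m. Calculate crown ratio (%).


Formula: Crown Ratio = (Crown Length / Total Height) * 100
CR = (10.5 m / 25.2 m) * 100
CR = 0.4167 * 100 = 41.7%

41.7


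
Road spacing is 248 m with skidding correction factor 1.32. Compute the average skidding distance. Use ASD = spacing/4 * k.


Formula: ASD = (spacing / 4) * correction
Uncorrected distance = spacing / 4 = 248 / 4 = 62 m
ASD = 62 * 1.32 = 82 m

82


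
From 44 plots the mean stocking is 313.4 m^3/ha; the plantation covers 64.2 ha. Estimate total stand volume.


Formula: Total Volume = Mean Volume per ha * Total Area
Total Volume = 313.4 m^3/ha * 64.2 ha
Total Volume = 20120 m^3

20120


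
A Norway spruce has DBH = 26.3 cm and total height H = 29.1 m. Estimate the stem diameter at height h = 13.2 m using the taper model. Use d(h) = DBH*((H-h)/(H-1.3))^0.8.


Taper: d(h) = DBH * ((H - h) / (H - 1.3))^0.8
Numerator = H - h = 29.1 - 13.2 = 15.9 m
Denominator = H - 1.3 = 29.1 - 1.3 = 27.8 m
Ratio = 15.9 / 27.8 = 0.57194
d = 26.3 * 0.57194^0.8 = 16.8 cm

16.8


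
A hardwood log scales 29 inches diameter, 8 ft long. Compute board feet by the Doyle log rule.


Doyle: BF = (D - 4)^2 * L / 16
Adjusted diameter = 29 - 4 = 25 in
(D-4)^2 = 25^2 = 625
BF = 625 * 8 / 16 = 313 BF

313


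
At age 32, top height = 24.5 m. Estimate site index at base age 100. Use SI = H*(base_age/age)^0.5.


Formula: SI = H_dom * (base_age / age)^0.5
Age ratio = 100 / 32 = 3.125
sqrt(age_ratio) = 1.76777
SI = 24.5 * 1.76777 = 43.3 m

43.3


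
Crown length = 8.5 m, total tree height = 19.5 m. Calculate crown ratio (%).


Formula: Crown Ratio = (Crown Length / Total Height) * 100
CR = (8.5 m / 19.5 m) * 100
CR = 0.4359 * 100 = 43.6%

43.6


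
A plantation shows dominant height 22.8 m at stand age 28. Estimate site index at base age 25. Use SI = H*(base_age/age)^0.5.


Formula: SI = H_dom * (base_age / age)^0.5
Age ratio = 25 / 28 = 0.89286
sqrt(age_ratio) = 0.94491
SI = 22.8 * 0.94491 = 21.5 m

21.5


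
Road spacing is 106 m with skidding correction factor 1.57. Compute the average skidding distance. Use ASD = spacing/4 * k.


Formula: ASD = (spacing / 4) * correction
Uncorrected distance = spacing / 4 = 106 / 4 = 26.5 m
ASD = 26.5 * 1.57 = 42 m

42


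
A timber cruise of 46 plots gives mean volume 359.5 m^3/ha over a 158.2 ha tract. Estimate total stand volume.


Formula: Total Volume = Mean Volume per ha * Total Area
Total Volume = 359.5 m^3/ha * 158.2 ha
Total Volume = 56873 m^3

56873


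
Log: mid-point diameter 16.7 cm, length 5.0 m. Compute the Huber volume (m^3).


Huber: V = Am * L,  Am = pi*(Dm/200)^2
Am = pi*(16.7/200)^2 = 0.021904 m^2
V = 0.021904*5.0 = 0.1095 m^3

0.1095


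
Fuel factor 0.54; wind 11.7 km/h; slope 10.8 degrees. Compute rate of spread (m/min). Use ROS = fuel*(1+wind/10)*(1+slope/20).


Formula: ROS = fuel * (1 + wind/10) * (1 + slope/20)
Wind factor = 1 + 11.7/10 = 2.17
Slope factor = 1 + 10.8/20 = 1.54
ROS = 0.54 * 2.17 * 1.54 = 1.8 m/min

1.8


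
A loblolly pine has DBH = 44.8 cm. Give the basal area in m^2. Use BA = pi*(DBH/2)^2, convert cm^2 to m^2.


Formula: BA = pi * (DBH/2)^2 / 10000  (cm^2 to m^2)
Radius = DBH/2 = 44.8/2 = 22.4 cm
BA = pi * 22.4^2 / 10000
   = 1576.3255 cm^2 / 10000
   = 0.1576 m^2

0.1576


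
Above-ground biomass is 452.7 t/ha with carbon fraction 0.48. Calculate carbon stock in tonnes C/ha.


Formula: Carbon Stock = Biomass * Carbon Fraction
C = 452.7 t/ha * 0.48
C = 217.3 t C/ha

217.3


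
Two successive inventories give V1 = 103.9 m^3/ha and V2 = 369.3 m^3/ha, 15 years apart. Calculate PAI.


Formula: PAI = (V_T2 - V_T1) / (T2 - T1)
Volume increment = 369.3 - 103.9 = 265.4 m^3/ha
PAI = 265.4 / 15 = 17.69 m^3/ha/year

17.69


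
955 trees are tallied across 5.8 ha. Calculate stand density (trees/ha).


Formula: Stand Density = N_trees / Area_ha
Density = 955 trees / 5.8 ha
Density = 165 trees/ha

165


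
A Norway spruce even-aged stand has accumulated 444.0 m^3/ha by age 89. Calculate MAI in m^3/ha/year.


Formula: MAI = Total Volume / Stand Age
MAI = 444.0 m^3/ha / 89 years
MAI = 4.99 m^3/ha/year

4.99


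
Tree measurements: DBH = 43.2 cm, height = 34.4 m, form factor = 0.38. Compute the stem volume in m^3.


Formula: V = pi * (DBH/200)^2 * H * ff
Radius = DBH/200 = 43.2/200 = 0.216 m
Radius^2 = 0.216^2 = 0.046656 m^2
V = pi * 0.046656 * 34.4 * 0.38
V = 1.916 m^3

1.916


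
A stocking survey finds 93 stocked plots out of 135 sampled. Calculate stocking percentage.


Formula: Stocking % = stocked plots / total plots * 100
Stocking = 93 / 135 * 100
Stocking = 0.6889 * 100 = 68.9%

68.9


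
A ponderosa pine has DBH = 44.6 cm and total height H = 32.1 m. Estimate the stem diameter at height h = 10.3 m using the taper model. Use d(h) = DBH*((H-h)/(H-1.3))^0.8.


Taper: d(h) = DBH * ((H - h) / (H - 1.3))^0.8
Numerator = H - h = 32.1 - 10.3 = 21.8 m
Denominator = H - 1.3 = 32.1 - 1.3 = 30.8 m
Ratio = 21.8 / 30.8 = 0.70779
d = 44.6 * 0.70779^0.8 = 33.8 cm

33.8


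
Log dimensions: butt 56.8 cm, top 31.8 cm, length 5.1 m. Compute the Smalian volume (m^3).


Smalian: V = (A1 + A2)/2 * L,  A = pi*(D/200)^2
A1 = pi*(56.8/200)^2 = 0.253388 m^2
A2 = pi*(31.8/200)^2 = 0.079423 m^2
V = (0.253388+0.079423)/2*5.1 = 0.8487 m^3

0.8487


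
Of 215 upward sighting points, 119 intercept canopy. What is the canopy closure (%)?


Formula: Canopy closure = covered points / total points * 100
Closure = 119 / 215 * 100
Closure = 0.5535 * 100 = 55.3%

55.3


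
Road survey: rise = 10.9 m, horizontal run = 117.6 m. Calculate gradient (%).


Formula: Gradient = rise / run * 100
Gradient = 10.9 / 117.6 * 100 = 9.3%

9.3


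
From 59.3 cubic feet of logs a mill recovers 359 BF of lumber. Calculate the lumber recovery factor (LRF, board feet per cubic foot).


Formula: LRF = Lumber Output (BF) / Log Input (ft^3)
LRF = 359 BF / 59.3 ft^3
LRF = 6.05 BF/ft^3

6.05


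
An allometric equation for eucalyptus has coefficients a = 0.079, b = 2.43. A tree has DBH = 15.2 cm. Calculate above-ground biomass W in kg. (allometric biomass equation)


Formula: W = a * DBH^b  (allometric power law)
DBH^b = 15.2^2.43 = 744.5261
W = 0.079 * 744.5261 = 58.8 kg

58.8


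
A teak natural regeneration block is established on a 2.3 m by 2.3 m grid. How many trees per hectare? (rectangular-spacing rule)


Formula: TPH = 10000 m^2/ha / (spacing_x * spacing_y)
Area per tree = 2.3 m * 2.3 m = 5.29 m^2
TPH = 10000 / 5.29 = 1890 trees/ha

1890


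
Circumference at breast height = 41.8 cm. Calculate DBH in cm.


Formula: DBH = C / pi
DBH = 41.8 / pi
pi = 3.14159...
DBH = 13.3 cm

13.3


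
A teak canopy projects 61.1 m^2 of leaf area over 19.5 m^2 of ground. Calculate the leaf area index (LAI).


Formula: LAI = total leaf area / ground area  (dimensionless)
LAI = 61.1 m^2 / 19.5 m^2
LAI = 3.13

3.13


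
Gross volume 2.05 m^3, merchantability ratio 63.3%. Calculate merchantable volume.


Formula: MV = V_total * (merchantable_pct / 100)
Merchantable fraction = 63.3% / 100 = 0.633
MV = 2.05 m^3 * 0.633 = 1.298 m^3

1.298


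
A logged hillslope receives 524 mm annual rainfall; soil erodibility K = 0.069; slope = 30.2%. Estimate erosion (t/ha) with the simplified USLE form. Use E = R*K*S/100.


Formula: E = R * K * S / 100  (simplified USLE)
R * K = 524 * 0.069 = 36.156
E = 36.156 * 30.2 / 100 = 10.92 t/ha

10.92


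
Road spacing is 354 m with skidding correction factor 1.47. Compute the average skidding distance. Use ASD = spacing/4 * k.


Formula: ASD = (spacing / 4) * correction
Uncorrected distance = spacing / 4 = 354 / 4 = 88.5 m
ASD = 88.5 * 1.47 = 130 m

130


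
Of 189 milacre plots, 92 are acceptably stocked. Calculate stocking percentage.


Formula: Stocking % = stocked plots / total plots * 100
Stocking = 92 / 189 * 100
Stocking = 0.4868 * 100 = 48.7%

48.7


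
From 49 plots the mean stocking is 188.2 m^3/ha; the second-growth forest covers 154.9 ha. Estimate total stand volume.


Formula: Total Volume = Mean Volume per ha * Total Area
Total Volume = 188.2 m^3/ha * 154.9 ha
Total Volume = 29152 m^3

29152


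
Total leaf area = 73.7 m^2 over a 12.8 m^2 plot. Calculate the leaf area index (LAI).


Formula: LAI = total leaf area / ground area  (dimensionless)
LAI = 73.7 m^2 / 12.8 m^2
LAI = 5.76

5.76


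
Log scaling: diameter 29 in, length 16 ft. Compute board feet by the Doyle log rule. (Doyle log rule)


Doyle: BF = (D - 4)^2 * L / 16
Adjusted diameter = 29 - 4 = 25 in
(D-4)^2 = 25^2 = 625
BF = 625 * 16 / 16 = 625 BF

625


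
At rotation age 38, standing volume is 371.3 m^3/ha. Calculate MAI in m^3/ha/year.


Formula: MAI = Total Volume / Stand Age
MAI = 371.3 m^3/ha / 38 years
MAI = 9.77 m^3/ha/year

9.77


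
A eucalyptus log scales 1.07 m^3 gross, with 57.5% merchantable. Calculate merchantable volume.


Formula: MV = V_total * (merchantable_pct / 100)
Merchantable fraction = 57.5% / 100 = 0.575
MV = 1.07 m^3 * 0.575 = 0.615 m^3

0.615


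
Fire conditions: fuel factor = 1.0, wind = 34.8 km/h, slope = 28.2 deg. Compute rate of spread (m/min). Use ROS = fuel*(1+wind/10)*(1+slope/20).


Formula: ROS = fuel * (1 + wind/10) * (1 + slope/20)
Wind factor = 1 + 34.8/10 = 4.48
Slope factor = 1 + 28.2/20 = 2.41
ROS = 1.0 * 4.48 * 2.41 = 10.8 m/min

10.8


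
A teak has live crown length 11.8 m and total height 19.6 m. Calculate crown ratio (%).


Formula: Crown Ratio = (Crown Length / Total Height) * 100
CR = (11.8 m / 19.6 m) * 100
CR = 0.602 * 100 = 60.2%

60.2


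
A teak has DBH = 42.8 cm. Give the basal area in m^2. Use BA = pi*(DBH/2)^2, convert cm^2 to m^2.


Formula: BA = pi * (DBH/2)^2 / 10000  (cm^2 to m^2)
Radius = DBH/2 = 42.8/2 = 21.4 cm
BA = pi * 21.4^2 / 10000
   = 1438.7238 cm^2 / 10000
   = 0.1439 m^2

0.1439


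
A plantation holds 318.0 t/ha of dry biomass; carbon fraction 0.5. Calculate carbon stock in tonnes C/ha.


Formula: Carbon Stock = Biomass * Carbon Fraction
C = 318.0 t/ha * 0.5
C = 159.0 t C/ha

159.0


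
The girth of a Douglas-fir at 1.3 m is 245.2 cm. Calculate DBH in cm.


Formula: DBH = C / pi
DBH = 245.2 / pi
pi = 3.14159...
DBH = 78.0 cm

78.0


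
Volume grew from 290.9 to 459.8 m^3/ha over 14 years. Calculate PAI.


Formula: PAI = (V_T2 - V_T1) / (T2 - T1)
Volume increment = 459.8 - 290.9 = 168.9 m^3/ha
PAI = 168.9 / 14 = 12.06 m^3/ha/year

12.06


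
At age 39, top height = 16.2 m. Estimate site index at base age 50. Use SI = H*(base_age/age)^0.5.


Formula: SI = H_dom * (base_age / age)^0.5
Age ratio = 50 / 39 = 1.28205
sqrt(age_ratio) = 1.13228
SI = 16.2 * 1.13228 = 18.3 m

18.3


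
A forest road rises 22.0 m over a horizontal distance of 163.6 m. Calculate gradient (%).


Formula: Gradient = rise / run * 100
Gradient = 22.0 / 163.6 * 100 = 13.4%

13.4


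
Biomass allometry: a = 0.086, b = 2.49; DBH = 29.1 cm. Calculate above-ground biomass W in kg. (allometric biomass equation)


Formula: W = a * DBH^b  (allometric power law)
DBH^b = 29.1^2.49 = 4416.6557
W = 0.086 * 4416.6557 = 379.8 kg

379.8
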